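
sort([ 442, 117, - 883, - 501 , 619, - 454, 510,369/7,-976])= [ - 976,  -  883,-501, - 454, 369/7,117,442,510, 619]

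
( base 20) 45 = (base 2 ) 1010101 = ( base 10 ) 85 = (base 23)3g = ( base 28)31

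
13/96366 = 13/96366 = 0.00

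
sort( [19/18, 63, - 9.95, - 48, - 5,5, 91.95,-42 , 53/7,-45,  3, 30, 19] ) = [ - 48,-45, - 42, - 9.95 , - 5, 19/18, 3, 5,  53/7, 19 , 30,63, 91.95]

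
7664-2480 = 5184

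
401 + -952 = -551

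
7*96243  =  673701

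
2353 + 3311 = 5664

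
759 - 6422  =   - 5663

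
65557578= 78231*838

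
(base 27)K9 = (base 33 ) GL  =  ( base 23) 10K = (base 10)549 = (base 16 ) 225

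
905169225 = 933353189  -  28183964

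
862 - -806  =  1668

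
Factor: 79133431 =13^1  *  29^1*79^1 * 2657^1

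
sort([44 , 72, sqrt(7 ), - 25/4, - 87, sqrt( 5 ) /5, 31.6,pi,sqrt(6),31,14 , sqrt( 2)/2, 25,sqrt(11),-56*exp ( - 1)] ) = [-87, - 56*exp( - 1 ),  -  25/4,sqrt(5)/5,sqrt( 2 ) /2, sqrt(6 ), sqrt ( 7),pi,sqrt( 11), 14,25, 31,31.6,44,72 ] 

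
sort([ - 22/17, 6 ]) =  [-22/17, 6 ]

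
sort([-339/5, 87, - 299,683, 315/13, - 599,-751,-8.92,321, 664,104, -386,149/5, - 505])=[ - 751,  -  599, -505 ,-386, - 299, -339/5, - 8.92,  315/13, 149/5, 87,  104,321,664,683]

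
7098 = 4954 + 2144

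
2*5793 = 11586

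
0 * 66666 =0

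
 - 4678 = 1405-6083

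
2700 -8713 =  - 6013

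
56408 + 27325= 83733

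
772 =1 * 772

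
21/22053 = 7/7351 = 0.00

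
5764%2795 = 174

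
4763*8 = 38104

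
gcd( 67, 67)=67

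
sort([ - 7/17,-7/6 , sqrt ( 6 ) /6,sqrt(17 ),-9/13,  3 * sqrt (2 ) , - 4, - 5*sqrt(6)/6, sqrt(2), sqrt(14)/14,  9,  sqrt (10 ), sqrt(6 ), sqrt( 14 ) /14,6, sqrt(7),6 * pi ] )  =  [- 4,-5*sqrt(6)/6, - 7/6, - 9/13, - 7/17,sqrt(14)/14,  sqrt( 14 ) /14,sqrt( 6)/6,  sqrt(2), sqrt(6 ), sqrt( 7),sqrt(10), sqrt(17),3*sqrt( 2),6,9,6 * pi ]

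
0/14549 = 0 =0.00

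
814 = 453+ 361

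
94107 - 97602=- 3495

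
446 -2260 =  - 1814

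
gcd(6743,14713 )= 1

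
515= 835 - 320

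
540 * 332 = 179280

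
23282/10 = 11641/5 = 2328.20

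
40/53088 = 5/6636= 0.00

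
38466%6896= 3986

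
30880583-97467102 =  - 66586519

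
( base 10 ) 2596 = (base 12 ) 1604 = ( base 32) 2h4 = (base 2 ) 101000100100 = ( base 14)D36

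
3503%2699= 804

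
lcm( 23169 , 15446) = 46338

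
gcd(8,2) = 2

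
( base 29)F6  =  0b110111001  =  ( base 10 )441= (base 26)GP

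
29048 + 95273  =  124321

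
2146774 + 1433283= 3580057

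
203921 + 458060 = 661981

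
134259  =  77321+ 56938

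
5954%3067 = 2887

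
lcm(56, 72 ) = 504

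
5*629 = 3145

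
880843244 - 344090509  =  536752735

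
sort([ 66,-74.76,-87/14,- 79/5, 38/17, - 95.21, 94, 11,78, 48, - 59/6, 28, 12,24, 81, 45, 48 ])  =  [  -  95.21,  -  74.76, -79/5, - 59/6,-87/14, 38/17, 11, 12, 24, 28, 45, 48,  48,66, 78, 81, 94]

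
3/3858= 1/1286 =0.00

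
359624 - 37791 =321833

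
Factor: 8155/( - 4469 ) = -5^1*7^1*41^(- 1 )*109^ ( - 1)*233^1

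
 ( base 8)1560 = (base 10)880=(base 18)2cg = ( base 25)1a5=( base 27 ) 15g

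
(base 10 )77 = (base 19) 41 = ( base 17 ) 49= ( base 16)4D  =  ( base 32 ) 2d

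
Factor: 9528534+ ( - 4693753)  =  4834781 = 7^2*98669^1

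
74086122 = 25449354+48636768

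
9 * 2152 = 19368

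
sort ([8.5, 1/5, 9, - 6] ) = [ - 6,  1/5,8.5, 9]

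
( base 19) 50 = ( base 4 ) 1133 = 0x5F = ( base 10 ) 95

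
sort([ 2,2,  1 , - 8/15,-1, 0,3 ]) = [-1, - 8/15,0,1 , 2 , 2, 3]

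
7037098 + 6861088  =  13898186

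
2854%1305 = 244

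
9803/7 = 9803/7 = 1400.43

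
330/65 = 66/13 = 5.08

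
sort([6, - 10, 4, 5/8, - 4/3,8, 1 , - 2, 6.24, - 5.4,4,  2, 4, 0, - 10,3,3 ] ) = [ - 10, - 10,-5.4,  -  2, - 4/3, 0,  5/8,1,  2 , 3,3, 4,4, 4 , 6, 6.24, 8]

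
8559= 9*951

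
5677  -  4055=1622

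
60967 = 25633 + 35334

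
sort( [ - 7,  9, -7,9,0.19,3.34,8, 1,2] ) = [ - 7, - 7, 0.19,1, 2,3.34,8,9,9 ]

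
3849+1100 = 4949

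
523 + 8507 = 9030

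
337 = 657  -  320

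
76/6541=76/6541 = 0.01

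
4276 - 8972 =-4696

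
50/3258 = 25/1629=   0.02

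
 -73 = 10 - 83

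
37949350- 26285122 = 11664228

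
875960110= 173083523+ 702876587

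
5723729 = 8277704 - 2553975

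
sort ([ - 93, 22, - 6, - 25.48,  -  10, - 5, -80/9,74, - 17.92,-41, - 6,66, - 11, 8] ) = [ - 93, - 41, - 25.48, - 17.92, - 11, - 10 , - 80/9, - 6 , - 6,-5,  8, 22, 66,74 ] 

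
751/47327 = 751/47327 = 0.02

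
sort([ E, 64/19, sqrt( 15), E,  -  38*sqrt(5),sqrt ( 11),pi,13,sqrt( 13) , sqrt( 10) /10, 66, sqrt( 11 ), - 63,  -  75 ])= [-38*sqrt(5 ), - 75,-63, sqrt( 10) /10,E,E,pi, sqrt(11 ),  sqrt( 11),64/19,sqrt( 13 ),sqrt( 15 ),13,66]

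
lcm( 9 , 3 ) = 9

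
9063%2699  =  966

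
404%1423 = 404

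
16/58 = 8/29 = 0.28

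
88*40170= 3534960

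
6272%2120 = 2032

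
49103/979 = 50 + 153/979=   50.16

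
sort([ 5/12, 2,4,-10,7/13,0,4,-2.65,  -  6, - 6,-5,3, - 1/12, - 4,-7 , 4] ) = [ - 10,-7,-6,  -  6, - 5,-4, - 2.65,-1/12,0,5/12 , 7/13, 2,3,4, 4,4]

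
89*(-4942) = - 439838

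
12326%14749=12326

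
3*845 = 2535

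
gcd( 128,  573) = 1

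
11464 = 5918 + 5546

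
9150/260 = 915/26= 35.19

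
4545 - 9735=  - 5190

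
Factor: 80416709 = 2593^1*31013^1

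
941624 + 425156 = 1366780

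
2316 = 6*386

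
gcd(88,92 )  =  4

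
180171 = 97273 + 82898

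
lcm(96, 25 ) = 2400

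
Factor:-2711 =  - 2711^1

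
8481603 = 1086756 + 7394847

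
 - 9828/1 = - 9828 = - 9828.00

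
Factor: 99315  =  3^2*5^1*2207^1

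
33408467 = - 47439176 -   -  80847643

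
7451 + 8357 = 15808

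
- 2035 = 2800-4835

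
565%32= 21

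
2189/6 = 364 + 5/6 = 364.83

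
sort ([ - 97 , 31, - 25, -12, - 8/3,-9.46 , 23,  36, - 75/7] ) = [ - 97, - 25, - 12, - 75/7, - 9.46, - 8/3, 23,31,  36]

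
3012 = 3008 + 4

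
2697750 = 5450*495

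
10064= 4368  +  5696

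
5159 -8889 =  - 3730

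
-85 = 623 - 708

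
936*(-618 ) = -578448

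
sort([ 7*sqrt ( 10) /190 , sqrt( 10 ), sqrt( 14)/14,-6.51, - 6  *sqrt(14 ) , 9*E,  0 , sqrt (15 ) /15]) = [-6 * sqrt(14),-6.51, 0 , 7* sqrt(10) /190, sqrt(15) /15,sqrt(14)/14, sqrt( 10) , 9*E ]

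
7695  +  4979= 12674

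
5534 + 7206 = 12740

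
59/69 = 59/69= 0.86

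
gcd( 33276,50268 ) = 708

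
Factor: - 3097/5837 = - 13^(-1)*19^1 * 163^1*449^( - 1) 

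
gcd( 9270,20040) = 30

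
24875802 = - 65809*( - 378) 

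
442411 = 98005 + 344406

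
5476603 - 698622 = 4777981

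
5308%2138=1032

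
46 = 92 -46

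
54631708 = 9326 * 5858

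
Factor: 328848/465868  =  2^2*3^1*17^ (  -  1)  =  12/17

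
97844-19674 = 78170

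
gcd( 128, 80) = 16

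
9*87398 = 786582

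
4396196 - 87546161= - 83149965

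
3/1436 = 3/1436 = 0.00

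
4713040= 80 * 58913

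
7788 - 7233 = 555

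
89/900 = 89/900 = 0.10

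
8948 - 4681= 4267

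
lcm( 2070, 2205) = 101430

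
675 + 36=711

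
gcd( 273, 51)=3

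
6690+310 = 7000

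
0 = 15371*0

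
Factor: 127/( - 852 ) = - 2^( - 2)*3^( - 1) *71^( - 1) * 127^1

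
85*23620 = 2007700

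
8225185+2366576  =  10591761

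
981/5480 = 981/5480= 0.18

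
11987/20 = 599 + 7/20 =599.35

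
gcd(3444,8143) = 1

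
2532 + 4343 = 6875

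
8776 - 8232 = 544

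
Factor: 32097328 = 2^4*23^1*87221^1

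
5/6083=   5/6083 =0.00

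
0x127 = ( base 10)295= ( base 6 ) 1211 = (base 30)9P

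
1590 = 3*530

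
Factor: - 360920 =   -  2^3*5^1*7^1*1289^1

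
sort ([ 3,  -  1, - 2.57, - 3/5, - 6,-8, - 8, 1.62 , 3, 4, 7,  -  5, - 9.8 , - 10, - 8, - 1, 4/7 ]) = [ - 10, - 9.8,- 8, - 8, - 8, - 6, - 5, - 2.57, - 1,  -  1,  -  3/5, 4/7, 1.62,3,3, 4,7]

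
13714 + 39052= 52766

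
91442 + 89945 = 181387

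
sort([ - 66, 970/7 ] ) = [- 66, 970/7 ] 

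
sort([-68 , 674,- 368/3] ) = [ - 368/3, -68, 674 ]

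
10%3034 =10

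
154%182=154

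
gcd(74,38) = 2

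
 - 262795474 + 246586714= - 16208760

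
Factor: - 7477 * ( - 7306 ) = 54626962 = 2^1 * 13^1*281^1*7477^1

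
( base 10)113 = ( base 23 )4l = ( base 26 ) 49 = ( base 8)161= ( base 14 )81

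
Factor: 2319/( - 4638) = -1/2 = - 2^( - 1) 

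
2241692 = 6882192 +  - 4640500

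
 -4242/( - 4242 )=1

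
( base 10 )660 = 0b1010010100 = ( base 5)10120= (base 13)3BA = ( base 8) 1224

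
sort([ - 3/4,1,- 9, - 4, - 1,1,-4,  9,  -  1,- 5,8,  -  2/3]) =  [-9, - 5, -4 , - 4, - 1, - 1 ,- 3/4,-2/3, 1 , 1,8, 9]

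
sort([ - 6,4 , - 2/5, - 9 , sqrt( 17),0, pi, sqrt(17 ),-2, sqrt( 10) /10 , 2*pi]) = [- 9 , - 6, - 2, - 2/5, 0,sqrt( 10)/10,pi, 4, sqrt( 17 ),sqrt( 17) , 2 * pi]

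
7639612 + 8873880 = 16513492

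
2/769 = 2/769 = 0.00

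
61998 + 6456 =68454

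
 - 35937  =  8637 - 44574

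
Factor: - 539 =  - 7^2*11^1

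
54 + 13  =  67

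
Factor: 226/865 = 2^1*5^( - 1)* 113^1*173^ ( - 1)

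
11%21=11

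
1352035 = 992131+359904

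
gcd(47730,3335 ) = 5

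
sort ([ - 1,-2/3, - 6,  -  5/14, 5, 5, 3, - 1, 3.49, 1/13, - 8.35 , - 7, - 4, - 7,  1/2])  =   [ - 8.35,  -  7,-7, - 6,-4, - 1, - 1, - 2/3,-5/14, 1/13,1/2, 3,3.49 , 5, 5 ]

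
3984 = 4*996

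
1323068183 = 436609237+886458946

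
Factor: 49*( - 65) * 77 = -5^1*7^3*11^1*13^1 = -245245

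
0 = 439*0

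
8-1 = 7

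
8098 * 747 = 6049206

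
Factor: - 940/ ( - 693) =2^2*3^( - 2 )*5^1*7^ ( - 1 ) * 11^( - 1 )*47^1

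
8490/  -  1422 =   -  1415/237 = -5.97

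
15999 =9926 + 6073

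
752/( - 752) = -1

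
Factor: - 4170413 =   -  13^2*24677^1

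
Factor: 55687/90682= 2^ ( - 1)*233^1*239^1*45341^( - 1 )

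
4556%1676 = 1204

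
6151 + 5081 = 11232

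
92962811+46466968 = 139429779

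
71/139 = 71/139 = 0.51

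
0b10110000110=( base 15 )644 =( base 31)1ej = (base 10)1414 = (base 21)347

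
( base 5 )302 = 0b1001101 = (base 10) 77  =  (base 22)3b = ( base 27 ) 2n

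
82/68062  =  41/34031 = 0.00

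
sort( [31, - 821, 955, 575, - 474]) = [- 821, - 474, 31,575, 955 ] 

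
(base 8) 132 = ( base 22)42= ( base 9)110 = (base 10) 90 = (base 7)156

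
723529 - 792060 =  - 68531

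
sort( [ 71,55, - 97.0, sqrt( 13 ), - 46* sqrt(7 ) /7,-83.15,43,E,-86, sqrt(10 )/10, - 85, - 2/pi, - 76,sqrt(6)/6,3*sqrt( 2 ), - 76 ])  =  [ - 97.0 , - 86,- 85, - 83.15, - 76, - 76, - 46 * sqrt(7 ) /7, - 2/pi, sqrt(10)/10, sqrt(6) /6,E,sqrt( 13 ),3*sqrt( 2), 43,55,  71]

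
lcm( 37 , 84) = 3108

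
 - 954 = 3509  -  4463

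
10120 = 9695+425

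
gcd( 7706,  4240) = 2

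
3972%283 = 10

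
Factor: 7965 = 3^3*5^1*59^1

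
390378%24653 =20583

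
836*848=708928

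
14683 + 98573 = 113256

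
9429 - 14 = 9415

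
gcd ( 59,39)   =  1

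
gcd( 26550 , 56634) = 6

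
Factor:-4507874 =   -  2^1*7^1*321991^1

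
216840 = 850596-633756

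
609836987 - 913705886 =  - 303868899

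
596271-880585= - 284314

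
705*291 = 205155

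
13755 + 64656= 78411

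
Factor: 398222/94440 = 2^( - 2 ) *3^( - 1)*5^( - 1 )*11^1*23^1= 253/60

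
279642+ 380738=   660380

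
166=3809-3643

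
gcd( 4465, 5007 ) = 1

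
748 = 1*748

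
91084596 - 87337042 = 3747554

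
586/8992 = 293/4496 = 0.07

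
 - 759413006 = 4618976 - 764031982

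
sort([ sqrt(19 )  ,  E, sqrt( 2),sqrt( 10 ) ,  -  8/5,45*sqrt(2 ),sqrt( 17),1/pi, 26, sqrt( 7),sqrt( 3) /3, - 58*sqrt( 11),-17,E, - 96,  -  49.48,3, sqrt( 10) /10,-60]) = [-58*sqrt( 11 ),-96, - 60,-49.48, - 17,-8/5 , sqrt( 10 ) /10,1/pi,sqrt( 3)/3,sqrt( 2 ),sqrt( 7 ),E,  E,  3, sqrt( 10),sqrt( 17), sqrt(19 ), 26, 45*sqrt( 2) ] 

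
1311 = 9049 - 7738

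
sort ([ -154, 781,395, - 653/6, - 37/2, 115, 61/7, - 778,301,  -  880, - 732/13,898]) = [-880,  -  778, - 154,-653/6 ,- 732/13  , - 37/2, 61/7, 115,301,  395,781,898 ]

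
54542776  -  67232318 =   -  12689542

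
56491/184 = 307 + 3/184 = 307.02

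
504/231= 24/11 = 2.18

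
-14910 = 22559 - 37469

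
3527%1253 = 1021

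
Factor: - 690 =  - 2^1*3^1*5^1*23^1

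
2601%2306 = 295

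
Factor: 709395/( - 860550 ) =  - 2^( - 1 )*5^(-1 )*5737^( - 1 )* 47293^1 = -  47293/57370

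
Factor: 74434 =2^1*37217^1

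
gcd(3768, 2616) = 24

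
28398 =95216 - 66818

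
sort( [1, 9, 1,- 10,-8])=[-10,  -  8,1,1 , 9]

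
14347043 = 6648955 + 7698088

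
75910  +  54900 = 130810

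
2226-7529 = -5303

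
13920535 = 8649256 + 5271279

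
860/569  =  1 + 291/569=1.51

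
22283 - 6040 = 16243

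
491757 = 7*70251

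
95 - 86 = 9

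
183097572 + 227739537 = 410837109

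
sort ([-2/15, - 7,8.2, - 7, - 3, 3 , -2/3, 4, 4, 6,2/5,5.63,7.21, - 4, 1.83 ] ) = [ - 7, - 7, - 4, - 3, - 2/3,-2/15, 2/5, 1.83,3, 4, 4,5.63, 6 , 7.21, 8.2 ]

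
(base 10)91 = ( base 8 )133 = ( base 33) 2p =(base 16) 5b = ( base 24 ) 3j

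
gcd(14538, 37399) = 1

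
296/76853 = 296/76853 = 0.00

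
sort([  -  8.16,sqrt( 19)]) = [ - 8.16  ,  sqrt ( 19)]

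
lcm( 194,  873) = 1746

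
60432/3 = 20144 = 20144.00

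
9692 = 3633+6059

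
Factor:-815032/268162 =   -  2^2*101879^1*134081^(-1 ) = - 407516/134081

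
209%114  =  95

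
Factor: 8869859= 8869859^1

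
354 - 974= - 620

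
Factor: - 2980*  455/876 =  - 3^( - 1)*5^2* 7^1* 13^1*73^ ( - 1)*149^1 = - 338975/219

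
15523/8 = 1940 + 3/8 = 1940.38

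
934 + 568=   1502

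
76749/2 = 76749/2= 38374.50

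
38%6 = 2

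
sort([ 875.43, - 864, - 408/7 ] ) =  [ -864,-408/7, 875.43 ] 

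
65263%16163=611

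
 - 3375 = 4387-7762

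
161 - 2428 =-2267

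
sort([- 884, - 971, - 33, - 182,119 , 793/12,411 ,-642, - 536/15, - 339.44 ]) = [ - 971,  -  884, - 642, - 339.44, - 182, - 536/15, - 33, 793/12,119,411]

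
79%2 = 1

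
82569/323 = 255 + 12/19 = 255.63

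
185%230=185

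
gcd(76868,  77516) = 4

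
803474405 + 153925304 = 957399709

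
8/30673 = 8/30673 = 0.00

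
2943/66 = 44 + 13/22 = 44.59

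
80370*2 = 160740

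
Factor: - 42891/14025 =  - 5^(-2 )*11^(-1)*29^2 = - 841/275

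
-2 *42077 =-84154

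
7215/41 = 175+40/41=175.98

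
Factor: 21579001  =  17^1*181^1*7013^1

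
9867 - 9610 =257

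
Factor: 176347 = 176347^1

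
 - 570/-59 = 9 + 39/59 = 9.66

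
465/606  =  155/202 = 0.77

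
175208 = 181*968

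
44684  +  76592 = 121276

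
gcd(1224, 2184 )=24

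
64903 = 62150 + 2753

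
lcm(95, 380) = 380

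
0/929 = 0 = 0.00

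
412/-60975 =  - 412/60975 = - 0.01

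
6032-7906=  - 1874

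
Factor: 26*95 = 2470 = 2^1*5^1*13^1*19^1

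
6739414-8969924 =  - 2230510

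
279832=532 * 526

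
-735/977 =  - 735/977  =  - 0.75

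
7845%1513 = 280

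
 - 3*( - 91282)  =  273846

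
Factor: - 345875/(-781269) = 3^( - 1)*5^3 *17^( - 1) *2767^1 * 15319^( - 1) 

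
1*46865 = 46865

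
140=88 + 52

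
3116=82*38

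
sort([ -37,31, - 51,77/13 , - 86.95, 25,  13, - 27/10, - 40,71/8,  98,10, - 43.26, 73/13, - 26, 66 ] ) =[ - 86.95 , - 51, - 43.26, - 40,- 37, - 26, - 27/10,73/13, 77/13 , 71/8,10,13,25, 31,66, 98]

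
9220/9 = 9220/9=1024.44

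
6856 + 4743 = 11599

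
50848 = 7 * 7264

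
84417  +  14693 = 99110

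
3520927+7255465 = 10776392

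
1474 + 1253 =2727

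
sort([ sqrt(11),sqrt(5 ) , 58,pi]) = [ sqrt( 5 ),pi,sqrt (11),58]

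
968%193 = 3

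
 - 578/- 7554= 289/3777  =  0.08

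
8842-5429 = 3413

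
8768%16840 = 8768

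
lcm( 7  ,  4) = 28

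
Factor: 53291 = 7^1*23^1*331^1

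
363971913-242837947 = 121133966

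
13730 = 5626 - -8104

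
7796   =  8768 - 972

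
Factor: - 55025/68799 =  - 3^(-1 )*5^2*17^( - 1 )*19^( - 1) * 31^1 = -775/969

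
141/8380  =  141/8380 = 0.02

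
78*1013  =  79014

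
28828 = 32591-3763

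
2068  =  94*22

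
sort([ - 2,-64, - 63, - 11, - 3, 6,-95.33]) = [  -  95.33, - 64, - 63, - 11, - 3, - 2, 6]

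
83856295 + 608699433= 692555728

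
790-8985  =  -8195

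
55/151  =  55/151 = 0.36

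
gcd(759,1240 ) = 1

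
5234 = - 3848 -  - 9082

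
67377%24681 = 18015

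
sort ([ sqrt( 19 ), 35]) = [ sqrt(19 ),35]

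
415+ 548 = 963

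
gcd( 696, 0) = 696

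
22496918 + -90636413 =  - 68139495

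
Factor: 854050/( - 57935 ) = - 170810/11587 = -2^1*5^1*19^1*29^1 * 31^1*11587^( - 1) 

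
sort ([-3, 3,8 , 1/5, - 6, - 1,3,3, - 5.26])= [ - 6,-5.26, - 3,-1, 1/5,3, 3,3,8]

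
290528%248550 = 41978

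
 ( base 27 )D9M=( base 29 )BGR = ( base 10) 9742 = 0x260E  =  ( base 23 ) i9d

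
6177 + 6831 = 13008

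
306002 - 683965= - 377963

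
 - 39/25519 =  - 1 + 1960/1963 =-0.00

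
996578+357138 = 1353716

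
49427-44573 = 4854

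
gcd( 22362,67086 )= 22362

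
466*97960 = 45649360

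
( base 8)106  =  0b1000110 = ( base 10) 70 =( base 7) 130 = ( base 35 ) 20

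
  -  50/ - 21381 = 50/21381 =0.00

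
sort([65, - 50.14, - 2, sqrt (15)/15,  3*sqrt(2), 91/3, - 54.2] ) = [ - 54.2, - 50.14, - 2,sqrt ( 15)/15,3*sqrt( 2 ),91/3,65 ]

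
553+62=615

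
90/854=45/427= 0.11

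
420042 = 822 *511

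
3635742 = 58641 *62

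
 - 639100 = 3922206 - 4561306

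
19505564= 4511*4324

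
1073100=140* 7665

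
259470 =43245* 6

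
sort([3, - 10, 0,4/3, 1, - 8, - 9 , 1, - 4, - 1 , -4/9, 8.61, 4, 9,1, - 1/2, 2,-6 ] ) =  [ - 10  , - 9,  -  8, - 6,-4, - 1,  -  1/2,- 4/9, 0,1, 1, 1,  4/3,  2,3, 4,8.61, 9]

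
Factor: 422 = 2^1 * 211^1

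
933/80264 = 933/80264= 0.01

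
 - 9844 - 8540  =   - 18384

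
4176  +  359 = 4535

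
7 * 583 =4081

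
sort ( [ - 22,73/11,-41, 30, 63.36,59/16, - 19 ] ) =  [ - 41,-22,- 19, 59/16,73/11,30, 63.36 ] 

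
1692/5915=1692/5915 = 0.29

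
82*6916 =567112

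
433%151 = 131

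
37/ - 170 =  - 1 + 133/170 = - 0.22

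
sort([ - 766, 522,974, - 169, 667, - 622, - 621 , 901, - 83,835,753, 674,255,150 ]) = [ - 766 ,-622, - 621, - 169, - 83, 150,255,522,667,674,753,835, 901,974] 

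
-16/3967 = -1  +  3951/3967 = - 0.00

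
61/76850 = 61/76850 = 0.00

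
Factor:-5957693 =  - 7^1 * 43^1*19793^1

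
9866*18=177588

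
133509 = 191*699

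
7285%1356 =505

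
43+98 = 141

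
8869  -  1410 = 7459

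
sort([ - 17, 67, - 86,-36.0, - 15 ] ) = [ - 86, - 36.0, - 17, - 15,67]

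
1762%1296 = 466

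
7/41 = 7/41=0.17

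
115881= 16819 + 99062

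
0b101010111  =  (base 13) 205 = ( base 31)B2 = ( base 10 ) 343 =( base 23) EL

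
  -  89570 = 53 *( - 1690)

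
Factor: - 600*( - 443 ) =2^3*3^1 * 5^2*443^1  =  265800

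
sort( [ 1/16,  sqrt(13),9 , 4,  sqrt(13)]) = [ 1/16,sqrt(13), sqrt (13),4,9]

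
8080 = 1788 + 6292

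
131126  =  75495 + 55631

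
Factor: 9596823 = 3^1*17^2*11069^1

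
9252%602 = 222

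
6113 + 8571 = 14684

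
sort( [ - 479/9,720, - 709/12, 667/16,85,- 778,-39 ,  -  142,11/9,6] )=[-778, - 142,- 709/12, - 479/9, - 39, 11/9 , 6, 667/16,85, 720]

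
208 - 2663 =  - 2455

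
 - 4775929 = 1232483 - 6008412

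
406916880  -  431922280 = -25005400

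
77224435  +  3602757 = 80827192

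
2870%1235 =400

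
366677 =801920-435243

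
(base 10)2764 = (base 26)428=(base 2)101011001100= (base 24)4J4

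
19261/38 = 19261/38 = 506.87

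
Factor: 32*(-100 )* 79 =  - 2^7*  5^2* 79^1 = - 252800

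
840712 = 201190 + 639522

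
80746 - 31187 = 49559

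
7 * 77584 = 543088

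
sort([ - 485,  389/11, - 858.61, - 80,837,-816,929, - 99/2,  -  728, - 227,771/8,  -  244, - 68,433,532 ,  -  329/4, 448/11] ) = [ - 858.61,- 816,-728, - 485, - 244, - 227, - 329/4, - 80, - 68,  -  99/2, 389/11,448/11,771/8,433,532,  837 , 929]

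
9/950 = 9/950= 0.01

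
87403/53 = 1649 + 6/53 = 1649.11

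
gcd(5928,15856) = 8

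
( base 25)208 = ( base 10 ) 1258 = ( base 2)10011101010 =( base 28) 1GQ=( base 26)1ma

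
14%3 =2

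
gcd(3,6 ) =3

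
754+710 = 1464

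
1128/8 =141= 141.00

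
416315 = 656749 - 240434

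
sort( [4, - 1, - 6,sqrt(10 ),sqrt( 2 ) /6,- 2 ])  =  [-6, - 2,-1,  sqrt( 2 ) /6,sqrt (10 ),4 ] 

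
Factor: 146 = 2^1*73^1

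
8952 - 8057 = 895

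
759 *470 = 356730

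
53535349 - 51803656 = 1731693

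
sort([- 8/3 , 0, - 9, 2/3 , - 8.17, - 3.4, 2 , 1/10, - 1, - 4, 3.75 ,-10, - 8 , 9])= [ - 10, - 9 , - 8.17, - 8, - 4 , - 3.4, - 8/3, - 1,  0,1/10, 2/3,2 , 3.75 , 9]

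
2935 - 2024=911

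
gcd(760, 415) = 5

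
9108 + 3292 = 12400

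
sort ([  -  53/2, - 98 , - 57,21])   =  [ - 98 , - 57, - 53/2 , 21 ]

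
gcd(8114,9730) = 2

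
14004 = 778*18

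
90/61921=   90/61921= 0.00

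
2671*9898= 26437558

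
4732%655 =147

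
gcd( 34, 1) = 1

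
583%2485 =583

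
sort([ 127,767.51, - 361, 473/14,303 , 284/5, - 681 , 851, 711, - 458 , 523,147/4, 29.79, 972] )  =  [ - 681, - 458, - 361, 29.79,473/14,147/4, 284/5,127, 303, 523,  711, 767.51,  851,972]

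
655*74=48470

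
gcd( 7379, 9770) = 1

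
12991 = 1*12991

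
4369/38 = 114  +  37/38 = 114.97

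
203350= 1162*175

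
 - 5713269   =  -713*8013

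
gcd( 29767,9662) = 1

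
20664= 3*6888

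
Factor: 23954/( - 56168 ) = - 29/68 = - 2^( - 2)*17^( - 1)*29^1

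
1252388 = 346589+905799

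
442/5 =442/5= 88.40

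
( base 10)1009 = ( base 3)1101101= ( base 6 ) 4401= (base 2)1111110001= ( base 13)5C8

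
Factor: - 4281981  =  -3^1*11^1*129757^1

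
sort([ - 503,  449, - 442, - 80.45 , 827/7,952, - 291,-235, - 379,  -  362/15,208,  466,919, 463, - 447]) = [  -  503,- 447 , - 442,- 379, - 291,-235, - 80.45,  -  362/15,  827/7, 208, 449,463, 466, 919,  952 ]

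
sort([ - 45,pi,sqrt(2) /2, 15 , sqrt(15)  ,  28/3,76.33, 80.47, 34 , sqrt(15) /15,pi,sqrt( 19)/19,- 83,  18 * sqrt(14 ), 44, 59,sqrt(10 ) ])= [-83, -45,sqrt( 19)/19,  sqrt(15)/15,sqrt( 2)/2,pi , pi,sqrt(10 ), sqrt(15),28/3,15,34 , 44, 59,  18 * sqrt(14 ), 76.33 , 80.47] 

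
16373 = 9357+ 7016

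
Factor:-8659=  -  7^1*1237^1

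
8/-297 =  - 1 + 289/297 = - 0.03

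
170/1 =170 = 170.00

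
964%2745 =964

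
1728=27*64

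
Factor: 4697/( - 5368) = -2^(-3)*7^1=- 7/8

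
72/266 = 36/133 = 0.27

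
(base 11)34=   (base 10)37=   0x25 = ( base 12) 31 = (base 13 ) 2B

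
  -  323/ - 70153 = 323/70153 = 0.00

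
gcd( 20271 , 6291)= 699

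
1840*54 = 99360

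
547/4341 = 547/4341 = 0.13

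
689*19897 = 13709033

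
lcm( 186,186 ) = 186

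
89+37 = 126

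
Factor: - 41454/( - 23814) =47/27 =3^( - 3 ) * 47^1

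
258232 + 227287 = 485519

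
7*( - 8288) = -58016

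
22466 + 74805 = 97271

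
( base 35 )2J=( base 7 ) 155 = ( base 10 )89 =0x59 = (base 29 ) 32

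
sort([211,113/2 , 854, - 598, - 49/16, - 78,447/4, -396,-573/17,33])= [ - 598, - 396, - 78, - 573/17,  -  49/16, 33,113/2,447/4 , 211,  854]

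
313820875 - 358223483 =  - 44402608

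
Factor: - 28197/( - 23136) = 39/32 = 2^ ( - 5 )*3^1*13^1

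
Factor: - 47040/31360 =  - 2^ ( - 1)*3^1= - 3/2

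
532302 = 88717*6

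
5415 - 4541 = 874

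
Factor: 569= 569^1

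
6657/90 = 73 + 29/30 = 73.97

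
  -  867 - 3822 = - 4689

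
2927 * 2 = 5854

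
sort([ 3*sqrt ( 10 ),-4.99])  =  [-4.99,3*sqrt (10 )]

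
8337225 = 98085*85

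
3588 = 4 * 897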